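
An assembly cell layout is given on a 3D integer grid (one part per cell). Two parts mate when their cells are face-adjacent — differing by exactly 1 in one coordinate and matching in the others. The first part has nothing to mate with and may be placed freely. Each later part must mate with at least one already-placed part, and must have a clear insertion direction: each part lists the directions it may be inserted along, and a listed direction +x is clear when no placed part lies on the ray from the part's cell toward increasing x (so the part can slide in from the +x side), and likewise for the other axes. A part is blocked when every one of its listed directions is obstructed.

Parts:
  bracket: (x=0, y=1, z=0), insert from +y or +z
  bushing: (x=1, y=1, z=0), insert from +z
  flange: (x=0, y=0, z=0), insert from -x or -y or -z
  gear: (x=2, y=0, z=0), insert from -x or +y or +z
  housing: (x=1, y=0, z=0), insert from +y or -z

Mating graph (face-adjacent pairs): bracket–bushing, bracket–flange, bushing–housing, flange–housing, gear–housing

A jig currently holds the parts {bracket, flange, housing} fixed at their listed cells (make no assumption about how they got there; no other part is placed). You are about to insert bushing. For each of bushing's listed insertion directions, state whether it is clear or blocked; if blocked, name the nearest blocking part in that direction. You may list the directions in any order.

+z: clear

+z: ray from bushing(1, 1, 0) has no placed part ⇒ clear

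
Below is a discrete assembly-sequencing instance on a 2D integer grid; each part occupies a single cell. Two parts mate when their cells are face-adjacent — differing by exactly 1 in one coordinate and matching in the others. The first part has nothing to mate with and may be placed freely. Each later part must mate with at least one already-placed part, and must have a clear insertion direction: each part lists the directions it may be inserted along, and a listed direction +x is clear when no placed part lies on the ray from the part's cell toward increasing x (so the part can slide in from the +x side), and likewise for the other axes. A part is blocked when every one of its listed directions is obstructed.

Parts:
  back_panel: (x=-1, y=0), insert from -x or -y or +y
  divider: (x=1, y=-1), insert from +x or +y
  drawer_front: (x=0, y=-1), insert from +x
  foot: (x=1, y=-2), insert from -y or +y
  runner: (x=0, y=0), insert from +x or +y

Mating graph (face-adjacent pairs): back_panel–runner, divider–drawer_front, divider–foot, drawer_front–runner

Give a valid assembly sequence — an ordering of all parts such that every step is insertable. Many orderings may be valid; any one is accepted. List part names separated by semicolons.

back_panel; runner; drawer_front; divider; foot

1. back_panel@(-1, 0) [-x clear] — {back_panel}
2. runner@(0, 0) [+x clear] — {back_panel, runner}
3. drawer_front@(0, -1) [+x clear] — {back_panel, drawer_front, runner}
4. divider@(1, -1) [+x clear] — {back_panel, divider, drawer_front, runner}
5. foot@(1, -2) [-y clear] — {back_panel, divider, drawer_front, foot, runner}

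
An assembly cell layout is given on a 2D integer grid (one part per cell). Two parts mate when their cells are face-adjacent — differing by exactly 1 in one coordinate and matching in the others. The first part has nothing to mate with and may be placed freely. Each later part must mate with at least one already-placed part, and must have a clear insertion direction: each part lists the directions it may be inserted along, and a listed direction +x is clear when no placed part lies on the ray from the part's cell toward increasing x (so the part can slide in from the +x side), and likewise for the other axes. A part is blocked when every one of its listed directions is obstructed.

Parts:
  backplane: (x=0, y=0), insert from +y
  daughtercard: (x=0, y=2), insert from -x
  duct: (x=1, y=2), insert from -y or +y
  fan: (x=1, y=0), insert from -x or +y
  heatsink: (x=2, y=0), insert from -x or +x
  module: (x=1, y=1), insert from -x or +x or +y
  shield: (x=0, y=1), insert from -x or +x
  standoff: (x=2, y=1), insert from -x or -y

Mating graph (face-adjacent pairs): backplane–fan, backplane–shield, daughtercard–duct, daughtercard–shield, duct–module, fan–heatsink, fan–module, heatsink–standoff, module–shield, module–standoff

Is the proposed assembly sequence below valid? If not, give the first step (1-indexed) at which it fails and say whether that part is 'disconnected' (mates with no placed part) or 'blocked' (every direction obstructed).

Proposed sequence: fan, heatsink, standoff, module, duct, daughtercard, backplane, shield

1. fan@(1, 0) [-x clear] — {fan}
2. heatsink@(2, 0) [+x clear] — {fan, heatsink}
3. standoff@(2, 1) [-x clear] — {fan, heatsink, standoff}
4. module@(1, 1) [-x clear] — {fan, heatsink, module, standoff}
5. duct@(1, 2) [+y clear] — {duct, fan, heatsink, module, standoff}
6. daughtercard@(0, 2) [-x clear] — {daughtercard, duct, fan, heatsink, module, standoff}
7. backplane@(0, 0) — +y all obstructed ⇒ blocked

Invalid at step 7 (blocked)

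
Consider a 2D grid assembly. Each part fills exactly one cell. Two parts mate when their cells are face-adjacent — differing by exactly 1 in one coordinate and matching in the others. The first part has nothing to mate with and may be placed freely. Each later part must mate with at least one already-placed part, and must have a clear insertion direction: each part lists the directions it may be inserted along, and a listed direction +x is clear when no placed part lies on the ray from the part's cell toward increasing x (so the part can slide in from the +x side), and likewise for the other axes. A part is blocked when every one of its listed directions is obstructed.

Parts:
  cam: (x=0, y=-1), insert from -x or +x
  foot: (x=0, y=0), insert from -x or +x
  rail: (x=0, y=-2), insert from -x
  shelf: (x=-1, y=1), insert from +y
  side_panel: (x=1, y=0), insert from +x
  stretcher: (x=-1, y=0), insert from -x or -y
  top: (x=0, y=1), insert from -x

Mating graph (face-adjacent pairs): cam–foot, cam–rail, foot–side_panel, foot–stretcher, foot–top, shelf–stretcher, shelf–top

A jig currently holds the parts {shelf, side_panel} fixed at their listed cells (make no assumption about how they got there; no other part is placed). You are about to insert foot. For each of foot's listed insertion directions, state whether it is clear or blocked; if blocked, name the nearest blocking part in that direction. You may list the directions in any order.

-x: ray from foot(0, 0) has no placed part ⇒ clear
+x: nearest on ray is side_panel@(1, 0) ⇒ blocked

+x: blocked by side_panel; -x: clear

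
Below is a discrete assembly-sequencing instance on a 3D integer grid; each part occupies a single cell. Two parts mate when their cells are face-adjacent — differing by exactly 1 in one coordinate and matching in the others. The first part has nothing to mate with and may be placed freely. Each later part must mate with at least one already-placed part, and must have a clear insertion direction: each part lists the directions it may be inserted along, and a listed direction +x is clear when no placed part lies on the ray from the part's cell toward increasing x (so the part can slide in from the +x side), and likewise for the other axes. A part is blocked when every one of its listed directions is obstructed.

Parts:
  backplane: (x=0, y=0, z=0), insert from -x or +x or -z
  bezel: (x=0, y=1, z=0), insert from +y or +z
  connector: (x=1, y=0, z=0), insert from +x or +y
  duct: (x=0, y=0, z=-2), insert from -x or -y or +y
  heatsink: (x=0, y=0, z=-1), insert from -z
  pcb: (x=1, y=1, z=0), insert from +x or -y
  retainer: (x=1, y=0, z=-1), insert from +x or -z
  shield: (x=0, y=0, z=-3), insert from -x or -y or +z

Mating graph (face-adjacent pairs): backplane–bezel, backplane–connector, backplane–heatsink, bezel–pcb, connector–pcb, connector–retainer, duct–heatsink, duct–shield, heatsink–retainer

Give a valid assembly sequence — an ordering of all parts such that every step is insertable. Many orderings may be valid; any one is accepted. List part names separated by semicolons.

pcb; connector; retainer; backplane; heatsink; duct; shield; bezel

1. pcb@(1, 1, 0) [+x clear] — {pcb}
2. connector@(1, 0, 0) [+x clear] — {connector, pcb}
3. retainer@(1, 0, -1) [+x clear] — {connector, pcb, retainer}
4. backplane@(0, 0, 0) [-x clear] — {backplane, connector, pcb, retainer}
5. heatsink@(0, 0, -1) [-z clear] — {backplane, connector, heatsink, pcb, retainer}
6. duct@(0, 0, -2) [-x clear] — {backplane, connector, duct, heatsink, pcb, retainer}
7. shield@(0, 0, -3) [-x clear] — {backplane, connector, duct, heatsink, pcb, retainer, shield}
8. bezel@(0, 1, 0) [+y clear] — {backplane, bezel, connector, duct, heatsink, pcb, retainer, shield}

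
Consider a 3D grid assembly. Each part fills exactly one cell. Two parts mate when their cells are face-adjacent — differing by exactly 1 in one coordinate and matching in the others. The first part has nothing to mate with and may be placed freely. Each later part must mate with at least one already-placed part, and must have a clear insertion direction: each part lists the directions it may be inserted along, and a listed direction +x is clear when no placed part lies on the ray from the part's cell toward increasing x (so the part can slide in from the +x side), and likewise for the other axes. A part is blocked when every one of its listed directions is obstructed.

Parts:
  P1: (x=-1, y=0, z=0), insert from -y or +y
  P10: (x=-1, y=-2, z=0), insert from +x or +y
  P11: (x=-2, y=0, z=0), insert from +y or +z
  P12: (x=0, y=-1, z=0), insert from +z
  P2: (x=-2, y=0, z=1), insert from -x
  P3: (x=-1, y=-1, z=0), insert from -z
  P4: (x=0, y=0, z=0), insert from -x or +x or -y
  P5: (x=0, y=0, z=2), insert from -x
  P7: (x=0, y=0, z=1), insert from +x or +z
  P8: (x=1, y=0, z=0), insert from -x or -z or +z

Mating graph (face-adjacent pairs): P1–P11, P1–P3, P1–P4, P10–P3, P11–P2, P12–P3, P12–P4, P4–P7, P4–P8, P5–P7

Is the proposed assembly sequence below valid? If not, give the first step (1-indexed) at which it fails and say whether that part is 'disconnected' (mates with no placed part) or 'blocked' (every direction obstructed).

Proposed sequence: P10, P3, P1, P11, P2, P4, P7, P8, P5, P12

1. P10@(-1, -2, 0) [+x clear] — {P10}
2. P3@(-1, -1, 0) [-z clear] — {P10, P3}
3. P1@(-1, 0, 0) [+y clear] — {P1, P10, P3}
4. P11@(-2, 0, 0) [+y clear] — {P1, P10, P11, P3}
5. P2@(-2, 0, 1) [-x clear] — {P1, P10, P11, P2, P3}
6. P4@(0, 0, 0) [+x clear] — {P1, P10, P11, P2, P3, P4}
7. P7@(0, 0, 1) [+x clear] — {P1, P10, P11, P2, P3, P4, P7}
8. P8@(1, 0, 0) [-z clear] — {P1, P10, P11, P2, P3, P4, P7, P8}
9. P5@(0, 0, 2) [-x clear] — {P1, P10, P11, P2, P3, P4, P5, P7, P8}
10. P12@(0, -1, 0) [+z clear] — {P1, P10, P11, P12, P2, P3, P4, P5, P7, P8}

Valid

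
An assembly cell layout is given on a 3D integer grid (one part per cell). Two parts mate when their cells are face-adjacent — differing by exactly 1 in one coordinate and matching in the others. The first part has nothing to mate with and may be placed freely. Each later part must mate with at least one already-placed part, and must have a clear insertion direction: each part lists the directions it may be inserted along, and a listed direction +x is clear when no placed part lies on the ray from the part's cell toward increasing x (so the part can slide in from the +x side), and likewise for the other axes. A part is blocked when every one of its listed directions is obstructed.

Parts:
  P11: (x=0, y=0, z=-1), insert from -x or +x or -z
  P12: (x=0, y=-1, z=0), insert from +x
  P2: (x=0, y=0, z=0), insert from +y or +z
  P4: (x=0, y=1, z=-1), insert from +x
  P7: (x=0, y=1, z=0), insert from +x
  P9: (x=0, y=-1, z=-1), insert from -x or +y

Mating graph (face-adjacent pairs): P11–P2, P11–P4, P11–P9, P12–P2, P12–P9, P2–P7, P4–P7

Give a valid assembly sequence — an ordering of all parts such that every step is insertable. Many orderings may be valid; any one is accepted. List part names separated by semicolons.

1. P11@(0, 0, -1) [-x clear] — {P11}
2. P2@(0, 0, 0) [+y clear] — {P11, P2}
3. P4@(0, 1, -1) [+x clear] — {P11, P2, P4}
4. P7@(0, 1, 0) [+x clear] — {P11, P2, P4, P7}
5. P9@(0, -1, -1) [-x clear] — {P11, P2, P4, P7, P9}
6. P12@(0, -1, 0) [+x clear] — {P11, P12, P2, P4, P7, P9}

P11; P2; P4; P7; P9; P12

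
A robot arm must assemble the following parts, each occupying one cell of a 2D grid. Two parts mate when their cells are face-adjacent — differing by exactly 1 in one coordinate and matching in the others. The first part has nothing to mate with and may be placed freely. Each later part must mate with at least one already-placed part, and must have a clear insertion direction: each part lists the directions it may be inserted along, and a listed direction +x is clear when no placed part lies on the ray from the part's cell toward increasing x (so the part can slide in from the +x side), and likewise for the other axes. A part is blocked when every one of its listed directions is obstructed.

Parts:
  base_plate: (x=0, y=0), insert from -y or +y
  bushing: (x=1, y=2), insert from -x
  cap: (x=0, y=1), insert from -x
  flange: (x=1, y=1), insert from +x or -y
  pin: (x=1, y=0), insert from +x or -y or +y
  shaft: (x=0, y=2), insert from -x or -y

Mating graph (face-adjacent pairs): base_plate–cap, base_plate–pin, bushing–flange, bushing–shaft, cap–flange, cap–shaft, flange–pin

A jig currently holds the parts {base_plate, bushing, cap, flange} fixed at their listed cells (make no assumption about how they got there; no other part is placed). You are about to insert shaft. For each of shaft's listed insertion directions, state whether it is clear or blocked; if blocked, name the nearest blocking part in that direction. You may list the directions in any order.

-x: ray from shaft(0, 2) has no placed part ⇒ clear
-y: nearest on ray is cap@(0, 1) ⇒ blocked

-x: clear; -y: blocked by cap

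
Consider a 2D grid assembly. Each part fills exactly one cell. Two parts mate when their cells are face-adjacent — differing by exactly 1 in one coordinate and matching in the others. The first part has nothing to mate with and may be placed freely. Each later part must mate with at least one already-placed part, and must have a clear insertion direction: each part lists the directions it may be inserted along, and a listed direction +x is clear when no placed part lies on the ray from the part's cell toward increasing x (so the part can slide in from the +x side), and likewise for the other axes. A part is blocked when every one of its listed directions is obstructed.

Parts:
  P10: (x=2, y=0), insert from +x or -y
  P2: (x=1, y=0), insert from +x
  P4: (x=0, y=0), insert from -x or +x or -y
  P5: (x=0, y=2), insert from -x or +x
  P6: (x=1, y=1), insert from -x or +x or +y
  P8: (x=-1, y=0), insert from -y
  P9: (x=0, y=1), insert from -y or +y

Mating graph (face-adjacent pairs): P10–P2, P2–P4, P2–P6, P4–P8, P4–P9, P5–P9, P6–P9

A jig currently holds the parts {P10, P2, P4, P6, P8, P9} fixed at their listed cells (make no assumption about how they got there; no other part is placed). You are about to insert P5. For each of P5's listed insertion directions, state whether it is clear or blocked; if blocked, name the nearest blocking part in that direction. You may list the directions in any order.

-x: ray from P5(0, 2) has no placed part ⇒ clear
+x: ray from P5(0, 2) has no placed part ⇒ clear

+x: clear; -x: clear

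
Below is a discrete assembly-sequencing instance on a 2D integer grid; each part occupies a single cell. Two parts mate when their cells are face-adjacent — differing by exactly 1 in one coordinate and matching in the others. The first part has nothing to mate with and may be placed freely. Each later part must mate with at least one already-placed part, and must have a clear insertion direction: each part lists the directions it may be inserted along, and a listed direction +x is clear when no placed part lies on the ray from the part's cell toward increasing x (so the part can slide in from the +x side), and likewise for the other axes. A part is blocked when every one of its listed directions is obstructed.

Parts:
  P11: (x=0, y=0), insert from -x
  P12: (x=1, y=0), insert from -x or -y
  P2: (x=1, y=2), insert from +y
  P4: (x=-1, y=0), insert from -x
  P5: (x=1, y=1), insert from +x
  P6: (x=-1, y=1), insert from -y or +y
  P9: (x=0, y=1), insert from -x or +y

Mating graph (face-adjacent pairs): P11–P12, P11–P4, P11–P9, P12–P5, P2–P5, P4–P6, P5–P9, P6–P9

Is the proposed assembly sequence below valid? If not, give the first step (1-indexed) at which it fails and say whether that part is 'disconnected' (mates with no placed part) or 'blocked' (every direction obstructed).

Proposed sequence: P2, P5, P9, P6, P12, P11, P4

1. P2@(1, 2) [+y clear] — {P2}
2. P5@(1, 1) [+x clear] — {P2, P5}
3. P9@(0, 1) [-x clear] — {P2, P5, P9}
4. P6@(-1, 1) [-y clear] — {P2, P5, P6, P9}
5. P12@(1, 0) [-x clear] — {P12, P2, P5, P6, P9}
6. P11@(0, 0) [-x clear] — {P11, P12, P2, P5, P6, P9}
7. P4@(-1, 0) [-x clear] — {P11, P12, P2, P4, P5, P6, P9}

Valid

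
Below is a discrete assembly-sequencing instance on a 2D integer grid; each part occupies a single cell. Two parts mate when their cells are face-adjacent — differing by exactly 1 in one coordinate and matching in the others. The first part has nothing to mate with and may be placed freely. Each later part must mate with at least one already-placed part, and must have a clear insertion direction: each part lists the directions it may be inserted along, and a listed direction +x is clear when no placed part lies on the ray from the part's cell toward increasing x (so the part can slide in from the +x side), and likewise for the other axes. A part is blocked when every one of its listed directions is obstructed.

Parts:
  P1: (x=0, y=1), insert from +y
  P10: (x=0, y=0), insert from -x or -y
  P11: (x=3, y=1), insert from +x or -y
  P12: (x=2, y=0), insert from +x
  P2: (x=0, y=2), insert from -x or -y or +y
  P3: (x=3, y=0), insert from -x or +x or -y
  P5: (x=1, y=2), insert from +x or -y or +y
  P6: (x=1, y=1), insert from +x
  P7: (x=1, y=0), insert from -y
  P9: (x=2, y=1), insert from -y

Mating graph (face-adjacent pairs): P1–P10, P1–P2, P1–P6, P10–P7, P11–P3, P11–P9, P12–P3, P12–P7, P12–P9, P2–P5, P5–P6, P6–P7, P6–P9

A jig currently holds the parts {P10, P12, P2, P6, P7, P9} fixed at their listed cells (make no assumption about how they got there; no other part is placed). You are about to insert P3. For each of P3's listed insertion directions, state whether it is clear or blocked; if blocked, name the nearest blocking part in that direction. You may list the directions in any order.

-x: nearest on ray is P12@(2, 0) ⇒ blocked
+x: ray from P3(3, 0) has no placed part ⇒ clear
-y: ray from P3(3, 0) has no placed part ⇒ clear

+x: clear; -x: blocked by P12; -y: clear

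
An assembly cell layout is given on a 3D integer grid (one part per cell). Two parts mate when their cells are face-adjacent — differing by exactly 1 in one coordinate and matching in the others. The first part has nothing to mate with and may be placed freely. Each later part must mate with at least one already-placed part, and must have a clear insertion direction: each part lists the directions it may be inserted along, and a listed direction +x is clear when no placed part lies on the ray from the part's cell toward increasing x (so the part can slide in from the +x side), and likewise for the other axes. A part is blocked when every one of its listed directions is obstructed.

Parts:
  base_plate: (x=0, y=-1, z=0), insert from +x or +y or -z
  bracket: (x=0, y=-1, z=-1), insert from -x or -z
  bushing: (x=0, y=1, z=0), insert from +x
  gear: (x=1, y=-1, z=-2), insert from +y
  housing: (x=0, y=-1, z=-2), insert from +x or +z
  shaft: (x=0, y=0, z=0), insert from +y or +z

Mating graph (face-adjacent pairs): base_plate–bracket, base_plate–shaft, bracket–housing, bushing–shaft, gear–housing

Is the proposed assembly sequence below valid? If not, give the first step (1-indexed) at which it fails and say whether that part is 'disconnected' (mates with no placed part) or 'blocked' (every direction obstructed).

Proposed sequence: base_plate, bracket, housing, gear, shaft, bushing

1. base_plate@(0, -1, 0) [+x clear] — {base_plate}
2. bracket@(0, -1, -1) [-x clear] — {base_plate, bracket}
3. housing@(0, -1, -2) [+x clear] — {base_plate, bracket, housing}
4. gear@(1, -1, -2) [+y clear] — {base_plate, bracket, gear, housing}
5. shaft@(0, 0, 0) [+y clear] — {base_plate, bracket, gear, housing, shaft}
6. bushing@(0, 1, 0) [+x clear] — {base_plate, bracket, bushing, gear, housing, shaft}

Valid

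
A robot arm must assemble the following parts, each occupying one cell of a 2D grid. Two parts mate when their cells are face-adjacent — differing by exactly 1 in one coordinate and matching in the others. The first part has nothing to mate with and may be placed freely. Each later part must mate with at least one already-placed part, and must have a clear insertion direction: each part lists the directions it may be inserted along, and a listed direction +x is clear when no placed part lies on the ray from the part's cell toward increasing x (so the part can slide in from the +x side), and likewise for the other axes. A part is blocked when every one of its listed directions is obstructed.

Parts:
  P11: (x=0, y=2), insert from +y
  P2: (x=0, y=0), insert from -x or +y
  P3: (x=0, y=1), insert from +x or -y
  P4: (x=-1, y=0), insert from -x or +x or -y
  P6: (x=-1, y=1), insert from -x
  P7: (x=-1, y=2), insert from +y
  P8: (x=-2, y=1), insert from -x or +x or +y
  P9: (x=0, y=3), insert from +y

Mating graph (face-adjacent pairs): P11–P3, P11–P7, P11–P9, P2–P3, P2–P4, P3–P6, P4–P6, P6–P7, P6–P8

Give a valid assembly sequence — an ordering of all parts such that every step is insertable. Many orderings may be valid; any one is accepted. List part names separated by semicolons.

1. P4@(-1, 0) [-x clear] — {P4}
2. P2@(0, 0) [+y clear] — {P2, P4}
3. P3@(0, 1) [+x clear] — {P2, P3, P4}
4. P11@(0, 2) [+y clear] — {P11, P2, P3, P4}
5. P9@(0, 3) [+y clear] — {P11, P2, P3, P4, P9}
6. P7@(-1, 2) [+y clear] — {P11, P2, P3, P4, P7, P9}
7. P6@(-1, 1) [-x clear] — {P11, P2, P3, P4, P6, P7, P9}
8. P8@(-2, 1) [-x clear] — {P11, P2, P3, P4, P6, P7, P8, P9}

P4; P2; P3; P11; P9; P7; P6; P8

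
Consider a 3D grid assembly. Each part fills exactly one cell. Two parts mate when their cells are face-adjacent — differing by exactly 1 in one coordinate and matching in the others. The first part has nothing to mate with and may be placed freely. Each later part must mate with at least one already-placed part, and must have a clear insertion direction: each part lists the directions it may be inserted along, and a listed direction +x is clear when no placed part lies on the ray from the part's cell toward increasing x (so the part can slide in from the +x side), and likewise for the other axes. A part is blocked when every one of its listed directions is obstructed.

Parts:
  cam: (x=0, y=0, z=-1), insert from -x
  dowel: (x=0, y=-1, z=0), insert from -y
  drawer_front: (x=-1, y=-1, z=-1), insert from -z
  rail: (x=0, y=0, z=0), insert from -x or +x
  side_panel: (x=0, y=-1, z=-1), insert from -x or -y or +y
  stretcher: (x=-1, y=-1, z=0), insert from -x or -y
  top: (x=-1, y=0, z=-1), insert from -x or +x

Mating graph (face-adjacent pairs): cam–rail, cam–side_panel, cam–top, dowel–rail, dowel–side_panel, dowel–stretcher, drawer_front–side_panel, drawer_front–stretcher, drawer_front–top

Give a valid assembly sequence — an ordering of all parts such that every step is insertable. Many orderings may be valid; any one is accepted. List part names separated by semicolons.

side_panel; drawer_front; stretcher; cam; top; dowel; rail

1. side_panel@(0, -1, -1) [-x clear] — {side_panel}
2. drawer_front@(-1, -1, -1) [-z clear] — {drawer_front, side_panel}
3. stretcher@(-1, -1, 0) [-x clear] — {drawer_front, side_panel, stretcher}
4. cam@(0, 0, -1) [-x clear] — {cam, drawer_front, side_panel, stretcher}
5. top@(-1, 0, -1) [-x clear] — {cam, drawer_front, side_panel, stretcher, top}
6. dowel@(0, -1, 0) [-y clear] — {cam, dowel, drawer_front, side_panel, stretcher, top}
7. rail@(0, 0, 0) [-x clear] — {cam, dowel, drawer_front, rail, side_panel, stretcher, top}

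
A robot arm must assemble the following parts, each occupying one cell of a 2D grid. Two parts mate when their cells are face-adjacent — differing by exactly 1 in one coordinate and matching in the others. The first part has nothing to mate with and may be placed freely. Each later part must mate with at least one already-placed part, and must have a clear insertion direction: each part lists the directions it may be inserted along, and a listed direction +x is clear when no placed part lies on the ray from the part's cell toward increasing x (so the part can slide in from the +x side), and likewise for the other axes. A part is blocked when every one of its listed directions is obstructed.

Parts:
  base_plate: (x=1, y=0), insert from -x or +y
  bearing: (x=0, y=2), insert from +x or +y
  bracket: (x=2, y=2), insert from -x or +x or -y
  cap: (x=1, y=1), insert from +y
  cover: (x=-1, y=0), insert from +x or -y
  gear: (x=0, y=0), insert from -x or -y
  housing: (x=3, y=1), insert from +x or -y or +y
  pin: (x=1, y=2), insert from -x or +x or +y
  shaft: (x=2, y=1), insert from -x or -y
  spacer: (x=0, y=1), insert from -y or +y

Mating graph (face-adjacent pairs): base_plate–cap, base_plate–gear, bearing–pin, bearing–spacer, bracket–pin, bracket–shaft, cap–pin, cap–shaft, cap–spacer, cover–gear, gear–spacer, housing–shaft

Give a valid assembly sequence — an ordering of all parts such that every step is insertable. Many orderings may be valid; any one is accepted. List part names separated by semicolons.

1. spacer@(0, 1) [-y clear] — {spacer}
2. gear@(0, 0) [-x clear] — {gear, spacer}
3. cover@(-1, 0) [-y clear] — {cover, gear, spacer}
4. bearing@(0, 2) [+x clear] — {bearing, cover, gear, spacer}
5. base_plate@(1, 0) [+y clear] — {base_plate, bearing, cover, gear, spacer}
6. cap@(1, 1) [+y clear] — {base_plate, bearing, cap, cover, gear, spacer}
7. shaft@(2, 1) [-y clear] — {base_plate, bearing, cap, cover, gear, shaft, spacer}
8. bracket@(2, 2) [+x clear] — {base_plate, bearing, bracket, cap, cover, gear, shaft, spacer}
9. housing@(3, 1) [+x clear] — {base_plate, bearing, bracket, cap, cover, gear, housing, shaft, spacer}
10. pin@(1, 2) [+y clear] — {base_plate, bearing, bracket, cap, cover, gear, housing, pin, shaft, spacer}

spacer; gear; cover; bearing; base_plate; cap; shaft; bracket; housing; pin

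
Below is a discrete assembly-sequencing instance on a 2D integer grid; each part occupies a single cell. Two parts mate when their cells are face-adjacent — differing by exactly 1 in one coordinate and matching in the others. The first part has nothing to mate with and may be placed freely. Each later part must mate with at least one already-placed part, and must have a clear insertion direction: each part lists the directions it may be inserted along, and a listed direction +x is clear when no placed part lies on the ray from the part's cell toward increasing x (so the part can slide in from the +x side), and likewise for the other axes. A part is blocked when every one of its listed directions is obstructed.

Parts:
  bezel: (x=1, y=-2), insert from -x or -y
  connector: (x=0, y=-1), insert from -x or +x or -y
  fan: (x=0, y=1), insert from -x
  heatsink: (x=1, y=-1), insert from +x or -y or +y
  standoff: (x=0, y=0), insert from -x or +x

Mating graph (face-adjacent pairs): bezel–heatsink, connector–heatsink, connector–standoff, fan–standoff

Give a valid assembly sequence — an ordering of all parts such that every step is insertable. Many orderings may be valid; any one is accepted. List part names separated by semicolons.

connector; heatsink; standoff; fan; bezel

1. connector@(0, -1) [-x clear] — {connector}
2. heatsink@(1, -1) [+x clear] — {connector, heatsink}
3. standoff@(0, 0) [-x clear] — {connector, heatsink, standoff}
4. fan@(0, 1) [-x clear] — {connector, fan, heatsink, standoff}
5. bezel@(1, -2) [-x clear] — {bezel, connector, fan, heatsink, standoff}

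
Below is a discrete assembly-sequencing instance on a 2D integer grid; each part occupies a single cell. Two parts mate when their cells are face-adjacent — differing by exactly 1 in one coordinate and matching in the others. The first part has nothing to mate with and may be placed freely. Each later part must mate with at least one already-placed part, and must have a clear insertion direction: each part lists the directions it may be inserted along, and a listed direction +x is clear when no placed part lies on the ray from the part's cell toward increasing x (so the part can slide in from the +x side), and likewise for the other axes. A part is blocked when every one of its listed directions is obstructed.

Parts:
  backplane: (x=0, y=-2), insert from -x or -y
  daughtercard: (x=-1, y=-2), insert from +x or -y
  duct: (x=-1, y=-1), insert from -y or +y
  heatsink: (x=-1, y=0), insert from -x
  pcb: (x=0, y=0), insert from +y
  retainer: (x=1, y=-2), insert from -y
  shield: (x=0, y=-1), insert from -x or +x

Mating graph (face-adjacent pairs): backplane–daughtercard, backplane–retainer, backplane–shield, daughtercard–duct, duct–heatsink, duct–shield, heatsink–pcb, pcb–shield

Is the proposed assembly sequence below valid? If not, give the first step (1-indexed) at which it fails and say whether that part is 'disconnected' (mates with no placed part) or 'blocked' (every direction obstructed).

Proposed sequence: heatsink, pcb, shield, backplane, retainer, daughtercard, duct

Invalid at step 7 (blocked)

1. heatsink@(-1, 0) [-x clear] — {heatsink}
2. pcb@(0, 0) [+y clear] — {heatsink, pcb}
3. shield@(0, -1) [-x clear] — {heatsink, pcb, shield}
4. backplane@(0, -2) [-x clear] — {backplane, heatsink, pcb, shield}
5. retainer@(1, -2) [-y clear] — {backplane, heatsink, pcb, retainer, shield}
6. daughtercard@(-1, -2) [-y clear] — {backplane, daughtercard, heatsink, pcb, retainer, shield}
7. duct@(-1, -1) — -y/+y all obstructed ⇒ blocked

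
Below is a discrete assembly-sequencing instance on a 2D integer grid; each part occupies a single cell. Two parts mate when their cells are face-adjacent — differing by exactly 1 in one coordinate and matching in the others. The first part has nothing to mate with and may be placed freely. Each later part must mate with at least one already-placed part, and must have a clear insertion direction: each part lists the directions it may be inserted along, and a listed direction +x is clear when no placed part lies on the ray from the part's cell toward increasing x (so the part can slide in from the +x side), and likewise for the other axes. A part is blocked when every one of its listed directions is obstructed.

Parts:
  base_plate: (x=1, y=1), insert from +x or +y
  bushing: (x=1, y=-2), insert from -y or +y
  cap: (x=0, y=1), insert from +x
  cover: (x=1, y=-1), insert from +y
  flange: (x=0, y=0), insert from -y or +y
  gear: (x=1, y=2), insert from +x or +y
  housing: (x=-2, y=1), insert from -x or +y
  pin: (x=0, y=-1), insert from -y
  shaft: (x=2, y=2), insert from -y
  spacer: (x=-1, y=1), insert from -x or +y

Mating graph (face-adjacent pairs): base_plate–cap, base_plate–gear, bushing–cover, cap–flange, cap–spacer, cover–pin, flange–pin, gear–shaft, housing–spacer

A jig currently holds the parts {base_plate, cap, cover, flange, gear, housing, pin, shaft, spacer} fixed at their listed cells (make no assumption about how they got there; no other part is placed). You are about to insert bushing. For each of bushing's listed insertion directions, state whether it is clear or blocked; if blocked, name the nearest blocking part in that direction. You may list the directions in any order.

+y: blocked by cover; -y: clear

-y: ray from bushing(1, -2) has no placed part ⇒ clear
+y: nearest on ray is cover@(1, -1) ⇒ blocked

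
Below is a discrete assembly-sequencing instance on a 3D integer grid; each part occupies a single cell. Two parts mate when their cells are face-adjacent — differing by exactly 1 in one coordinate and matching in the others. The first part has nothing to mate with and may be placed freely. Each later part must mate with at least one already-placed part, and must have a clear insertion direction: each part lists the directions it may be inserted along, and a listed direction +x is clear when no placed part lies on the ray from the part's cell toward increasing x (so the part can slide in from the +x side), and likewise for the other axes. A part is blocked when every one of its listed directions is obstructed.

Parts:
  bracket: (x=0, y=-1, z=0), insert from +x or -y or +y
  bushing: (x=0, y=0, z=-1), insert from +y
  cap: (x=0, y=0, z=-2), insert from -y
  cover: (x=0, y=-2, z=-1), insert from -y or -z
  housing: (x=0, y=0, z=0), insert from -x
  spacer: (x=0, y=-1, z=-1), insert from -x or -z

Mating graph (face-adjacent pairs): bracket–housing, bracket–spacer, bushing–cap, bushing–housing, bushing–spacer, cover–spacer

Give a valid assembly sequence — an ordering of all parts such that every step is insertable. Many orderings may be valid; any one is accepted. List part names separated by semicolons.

spacer; bushing; cap; bracket; cover; housing

1. spacer@(0, -1, -1) [-x clear] — {spacer}
2. bushing@(0, 0, -1) [+y clear] — {bushing, spacer}
3. cap@(0, 0, -2) [-y clear] — {bushing, cap, spacer}
4. bracket@(0, -1, 0) [+x clear] — {bracket, bushing, cap, spacer}
5. cover@(0, -2, -1) [-y clear] — {bracket, bushing, cap, cover, spacer}
6. housing@(0, 0, 0) [-x clear] — {bracket, bushing, cap, cover, housing, spacer}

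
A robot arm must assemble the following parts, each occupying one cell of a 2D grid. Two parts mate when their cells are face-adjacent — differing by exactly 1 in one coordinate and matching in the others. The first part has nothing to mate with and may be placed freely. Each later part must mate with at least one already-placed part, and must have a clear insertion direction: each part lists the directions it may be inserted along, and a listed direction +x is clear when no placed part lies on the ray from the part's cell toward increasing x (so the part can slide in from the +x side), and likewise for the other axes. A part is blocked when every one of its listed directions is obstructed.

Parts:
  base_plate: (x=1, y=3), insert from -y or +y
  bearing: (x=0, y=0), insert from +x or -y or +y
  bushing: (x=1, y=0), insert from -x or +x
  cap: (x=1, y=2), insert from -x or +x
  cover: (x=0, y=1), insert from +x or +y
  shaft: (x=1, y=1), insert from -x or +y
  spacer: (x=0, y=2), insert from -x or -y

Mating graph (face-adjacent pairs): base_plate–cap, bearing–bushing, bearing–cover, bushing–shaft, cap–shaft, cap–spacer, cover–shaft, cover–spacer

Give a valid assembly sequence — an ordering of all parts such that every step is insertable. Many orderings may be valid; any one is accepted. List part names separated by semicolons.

cover; bearing; spacer; shaft; cap; base_plate; bushing

1. cover@(0, 1) [+x clear] — {cover}
2. bearing@(0, 0) [+x clear] — {bearing, cover}
3. spacer@(0, 2) [-x clear] — {bearing, cover, spacer}
4. shaft@(1, 1) [+y clear] — {bearing, cover, shaft, spacer}
5. cap@(1, 2) [+x clear] — {bearing, cap, cover, shaft, spacer}
6. base_plate@(1, 3) [+y clear] — {base_plate, bearing, cap, cover, shaft, spacer}
7. bushing@(1, 0) [+x clear] — {base_plate, bearing, bushing, cap, cover, shaft, spacer}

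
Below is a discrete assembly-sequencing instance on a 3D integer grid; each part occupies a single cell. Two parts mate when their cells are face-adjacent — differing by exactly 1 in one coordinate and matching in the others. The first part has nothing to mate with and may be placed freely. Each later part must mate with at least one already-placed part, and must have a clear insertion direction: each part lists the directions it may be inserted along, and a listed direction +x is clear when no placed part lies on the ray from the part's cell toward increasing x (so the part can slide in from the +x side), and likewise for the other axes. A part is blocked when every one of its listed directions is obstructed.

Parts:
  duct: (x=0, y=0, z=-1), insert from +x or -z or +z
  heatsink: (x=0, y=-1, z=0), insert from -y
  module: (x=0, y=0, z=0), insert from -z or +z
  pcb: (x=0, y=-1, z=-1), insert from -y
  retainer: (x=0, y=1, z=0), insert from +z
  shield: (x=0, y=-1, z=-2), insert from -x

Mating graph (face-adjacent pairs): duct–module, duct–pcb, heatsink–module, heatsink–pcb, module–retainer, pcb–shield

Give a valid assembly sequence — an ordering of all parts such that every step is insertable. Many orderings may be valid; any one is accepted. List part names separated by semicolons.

duct; module; retainer; heatsink; pcb; shield

1. duct@(0, 0, -1) [+x clear] — {duct}
2. module@(0, 0, 0) [+z clear] — {duct, module}
3. retainer@(0, 1, 0) [+z clear] — {duct, module, retainer}
4. heatsink@(0, -1, 0) [-y clear] — {duct, heatsink, module, retainer}
5. pcb@(0, -1, -1) [-y clear] — {duct, heatsink, module, pcb, retainer}
6. shield@(0, -1, -2) [-x clear] — {duct, heatsink, module, pcb, retainer, shield}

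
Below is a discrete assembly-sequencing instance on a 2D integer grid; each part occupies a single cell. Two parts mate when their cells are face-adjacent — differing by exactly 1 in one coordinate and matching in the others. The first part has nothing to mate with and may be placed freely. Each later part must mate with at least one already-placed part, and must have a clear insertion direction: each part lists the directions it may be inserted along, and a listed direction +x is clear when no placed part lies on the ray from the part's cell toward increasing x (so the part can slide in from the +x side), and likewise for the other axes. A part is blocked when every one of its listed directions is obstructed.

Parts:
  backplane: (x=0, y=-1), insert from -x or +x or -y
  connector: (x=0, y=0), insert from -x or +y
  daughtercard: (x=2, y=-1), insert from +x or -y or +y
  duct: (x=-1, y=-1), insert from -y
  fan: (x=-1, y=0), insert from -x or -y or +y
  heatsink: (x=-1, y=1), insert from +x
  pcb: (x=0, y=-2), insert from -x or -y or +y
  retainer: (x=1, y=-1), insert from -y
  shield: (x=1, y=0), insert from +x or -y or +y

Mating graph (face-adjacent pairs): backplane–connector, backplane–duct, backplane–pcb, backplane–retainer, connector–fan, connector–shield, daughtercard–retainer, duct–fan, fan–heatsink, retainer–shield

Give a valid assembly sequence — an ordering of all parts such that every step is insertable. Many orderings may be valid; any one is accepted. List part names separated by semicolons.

daughtercard; retainer; backplane; pcb; shield; duct; fan; heatsink; connector

1. daughtercard@(2, -1) [+x clear] — {daughtercard}
2. retainer@(1, -1) [-y clear] — {daughtercard, retainer}
3. backplane@(0, -1) [-x clear] — {backplane, daughtercard, retainer}
4. pcb@(0, -2) [-x clear] — {backplane, daughtercard, pcb, retainer}
5. shield@(1, 0) [+x clear] — {backplane, daughtercard, pcb, retainer, shield}
6. duct@(-1, -1) [-y clear] — {backplane, daughtercard, duct, pcb, retainer, shield}
7. fan@(-1, 0) [-x clear] — {backplane, daughtercard, duct, fan, pcb, retainer, shield}
8. heatsink@(-1, 1) [+x clear] — {backplane, daughtercard, duct, fan, heatsink, pcb, retainer, shield}
9. connector@(0, 0) [+y clear] — {backplane, connector, daughtercard, duct, fan, heatsink, pcb, retainer, shield}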